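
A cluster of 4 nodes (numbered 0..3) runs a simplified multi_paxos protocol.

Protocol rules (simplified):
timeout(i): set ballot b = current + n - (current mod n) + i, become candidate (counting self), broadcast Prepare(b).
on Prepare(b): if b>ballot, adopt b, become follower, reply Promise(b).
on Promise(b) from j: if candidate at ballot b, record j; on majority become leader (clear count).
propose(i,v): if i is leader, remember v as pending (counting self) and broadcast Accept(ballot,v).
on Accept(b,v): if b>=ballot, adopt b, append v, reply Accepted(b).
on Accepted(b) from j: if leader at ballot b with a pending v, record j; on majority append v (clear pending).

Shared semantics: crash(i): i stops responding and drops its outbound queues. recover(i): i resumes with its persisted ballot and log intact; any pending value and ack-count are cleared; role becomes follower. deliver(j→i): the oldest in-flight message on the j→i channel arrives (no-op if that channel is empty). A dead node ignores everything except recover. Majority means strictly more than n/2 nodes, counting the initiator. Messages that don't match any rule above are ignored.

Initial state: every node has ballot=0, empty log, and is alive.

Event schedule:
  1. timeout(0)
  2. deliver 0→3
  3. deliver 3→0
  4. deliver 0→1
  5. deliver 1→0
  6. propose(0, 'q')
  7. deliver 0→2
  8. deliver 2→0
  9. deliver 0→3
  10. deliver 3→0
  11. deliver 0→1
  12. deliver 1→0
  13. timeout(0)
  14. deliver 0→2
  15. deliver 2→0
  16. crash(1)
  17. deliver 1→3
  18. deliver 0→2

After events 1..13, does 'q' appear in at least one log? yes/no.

after 1 — timeout(0): n0:cand/b4/[-]
after 2 — deliver 0→3: n3:foll/b4/[-]
after 3 — deliver 3→0: ·
after 4 — deliver 0→1: n1:foll/b4/[-]
after 5 — deliver 1→0: n0:lead/b4/[-]
after 6 — propose(0,'q'): ·
after 7 — deliver 0→2: n2:foll/b4/[-]
after 8 — deliver 2→0: ·
after 9 — deliver 0→3: n3:foll/b4/[q]
after 10 — deliver 3→0: ·
after 11 — deliver 0→1: n1:foll/b4/[q]
after 12 — deliver 1→0: n0:lead/b4/[q]
after 13 — timeout(0): n0:cand/b8/[q]

yes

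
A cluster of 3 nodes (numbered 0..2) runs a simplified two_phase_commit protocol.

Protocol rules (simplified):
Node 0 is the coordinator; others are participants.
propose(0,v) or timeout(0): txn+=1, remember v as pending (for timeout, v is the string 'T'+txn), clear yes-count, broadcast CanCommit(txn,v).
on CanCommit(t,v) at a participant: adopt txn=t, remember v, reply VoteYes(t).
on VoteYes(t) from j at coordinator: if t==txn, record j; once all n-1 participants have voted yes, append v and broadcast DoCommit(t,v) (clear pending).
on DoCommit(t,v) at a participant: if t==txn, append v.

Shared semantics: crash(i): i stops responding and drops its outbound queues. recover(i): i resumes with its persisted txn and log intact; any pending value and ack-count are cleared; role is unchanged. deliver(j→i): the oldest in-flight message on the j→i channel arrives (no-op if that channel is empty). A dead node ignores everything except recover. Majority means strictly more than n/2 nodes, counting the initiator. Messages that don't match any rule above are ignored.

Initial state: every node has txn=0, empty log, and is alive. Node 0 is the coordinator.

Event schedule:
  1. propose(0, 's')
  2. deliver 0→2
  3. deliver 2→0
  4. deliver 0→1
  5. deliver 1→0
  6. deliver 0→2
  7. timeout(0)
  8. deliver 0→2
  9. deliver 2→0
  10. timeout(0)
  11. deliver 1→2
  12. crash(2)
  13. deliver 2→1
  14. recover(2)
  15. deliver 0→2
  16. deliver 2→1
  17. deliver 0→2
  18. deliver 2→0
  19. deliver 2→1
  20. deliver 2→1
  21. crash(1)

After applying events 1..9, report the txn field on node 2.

1. propose(0,'s'):  <0:coor t1 ->
2. deliver 0→2:  <2:part t1 ->
3. deliver 2→0:  nop
4. deliver 0→1:  <1:part t1 ->
5. deliver 1→0:  <0:coor t1 s>
6. deliver 0→2:  <2:part t1 s>
7. timeout(0):  <0:coor t2 s>
8. deliver 0→2:  <2:part t2 s>
9. deliver 2→0:  nop

2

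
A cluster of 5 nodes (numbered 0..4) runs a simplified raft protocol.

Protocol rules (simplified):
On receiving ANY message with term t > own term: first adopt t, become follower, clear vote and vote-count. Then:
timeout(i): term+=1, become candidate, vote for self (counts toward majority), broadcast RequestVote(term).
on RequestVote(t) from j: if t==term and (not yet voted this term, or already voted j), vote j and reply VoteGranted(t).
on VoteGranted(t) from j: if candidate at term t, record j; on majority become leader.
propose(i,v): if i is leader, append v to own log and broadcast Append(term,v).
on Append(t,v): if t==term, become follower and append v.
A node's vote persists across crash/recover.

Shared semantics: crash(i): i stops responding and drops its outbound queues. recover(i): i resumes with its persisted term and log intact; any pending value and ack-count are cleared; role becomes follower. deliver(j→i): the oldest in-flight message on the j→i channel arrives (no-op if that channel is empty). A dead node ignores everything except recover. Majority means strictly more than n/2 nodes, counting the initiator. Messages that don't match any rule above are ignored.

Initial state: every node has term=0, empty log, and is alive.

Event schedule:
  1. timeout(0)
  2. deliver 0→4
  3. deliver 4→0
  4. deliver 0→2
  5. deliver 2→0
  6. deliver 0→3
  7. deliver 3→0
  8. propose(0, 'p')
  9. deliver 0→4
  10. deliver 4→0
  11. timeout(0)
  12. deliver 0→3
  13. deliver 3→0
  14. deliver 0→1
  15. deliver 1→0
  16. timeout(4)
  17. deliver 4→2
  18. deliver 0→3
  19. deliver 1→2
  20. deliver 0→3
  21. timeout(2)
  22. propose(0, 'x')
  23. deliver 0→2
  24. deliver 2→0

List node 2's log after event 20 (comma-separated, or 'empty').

[1] timeout(0) → N0(cand t1 [-])
[2] deliver 0→4 → N4(foll t1 [-])
[3] deliver 4→0 → ∅
[4] deliver 0→2 → N2(foll t1 [-])
[5] deliver 2→0 → N0(lead t1 [-])
[6] deliver 0→3 → N3(foll t1 [-])
[7] deliver 3→0 → ∅
[8] propose(0,'p') → N0(lead t1 [p])
[9] deliver 0→4 → N4(foll t1 [p])
[10] deliver 4→0 → ∅
[11] timeout(0) → N0(cand t2 [p])
[12] deliver 0→3 → N3(foll t1 [p])
[13] deliver 3→0 → ∅
[14] deliver 0→1 → N1(foll t1 [-])
[15] deliver 1→0 → ∅
[16] timeout(4) → N4(cand t2 [p])
[17] deliver 4→2 → N2(foll t2 [-])
[18] deliver 0→3 → N3(foll t2 [p])
[19] deliver 1→2 → ∅
[20] deliver 0→3 → ∅

empty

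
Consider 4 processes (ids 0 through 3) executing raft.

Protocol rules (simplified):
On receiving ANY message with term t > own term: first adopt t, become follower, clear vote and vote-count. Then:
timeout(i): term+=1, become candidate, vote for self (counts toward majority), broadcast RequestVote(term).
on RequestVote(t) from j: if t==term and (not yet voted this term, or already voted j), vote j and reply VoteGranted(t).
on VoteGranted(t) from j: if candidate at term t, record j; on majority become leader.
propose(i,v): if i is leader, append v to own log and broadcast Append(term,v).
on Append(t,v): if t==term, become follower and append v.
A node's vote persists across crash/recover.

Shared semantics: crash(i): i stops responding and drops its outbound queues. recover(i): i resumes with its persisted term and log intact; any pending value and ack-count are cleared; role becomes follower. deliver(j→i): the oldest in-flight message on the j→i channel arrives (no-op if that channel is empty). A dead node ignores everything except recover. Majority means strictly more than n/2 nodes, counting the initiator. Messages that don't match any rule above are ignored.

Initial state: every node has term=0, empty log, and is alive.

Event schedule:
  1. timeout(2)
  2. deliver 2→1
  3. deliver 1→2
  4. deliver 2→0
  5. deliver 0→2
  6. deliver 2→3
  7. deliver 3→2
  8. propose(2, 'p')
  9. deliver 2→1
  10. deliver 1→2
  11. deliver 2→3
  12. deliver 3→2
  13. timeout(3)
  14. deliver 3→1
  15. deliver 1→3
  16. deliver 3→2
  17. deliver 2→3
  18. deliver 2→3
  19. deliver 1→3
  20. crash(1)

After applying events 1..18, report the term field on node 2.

2

e1 timeout(2): 2[cand,t=1,-]
e2 deliver 2→1: 1[foll,t=1,-]
e3 deliver 1→2: ·
e4 deliver 2→0: 0[foll,t=1,-]
e5 deliver 0→2: 2[lead,t=1,-]
e6 deliver 2→3: 3[foll,t=1,-]
e7 deliver 3→2: ·
e8 propose(2,'p'): 2[lead,t=1,p]
e9 deliver 2→1: 1[foll,t=1,p]
e10 deliver 1→2: ·
e11 deliver 2→3: 3[foll,t=1,p]
e12 deliver 3→2: ·
e13 timeout(3): 3[cand,t=2,p]
e14 deliver 3→1: 1[foll,t=2,p]
e15 deliver 1→3: ·
e16 deliver 3→2: 2[foll,t=2,p]
e17 deliver 2→3: 3[lead,t=2,p]
e18 deliver 2→3: ·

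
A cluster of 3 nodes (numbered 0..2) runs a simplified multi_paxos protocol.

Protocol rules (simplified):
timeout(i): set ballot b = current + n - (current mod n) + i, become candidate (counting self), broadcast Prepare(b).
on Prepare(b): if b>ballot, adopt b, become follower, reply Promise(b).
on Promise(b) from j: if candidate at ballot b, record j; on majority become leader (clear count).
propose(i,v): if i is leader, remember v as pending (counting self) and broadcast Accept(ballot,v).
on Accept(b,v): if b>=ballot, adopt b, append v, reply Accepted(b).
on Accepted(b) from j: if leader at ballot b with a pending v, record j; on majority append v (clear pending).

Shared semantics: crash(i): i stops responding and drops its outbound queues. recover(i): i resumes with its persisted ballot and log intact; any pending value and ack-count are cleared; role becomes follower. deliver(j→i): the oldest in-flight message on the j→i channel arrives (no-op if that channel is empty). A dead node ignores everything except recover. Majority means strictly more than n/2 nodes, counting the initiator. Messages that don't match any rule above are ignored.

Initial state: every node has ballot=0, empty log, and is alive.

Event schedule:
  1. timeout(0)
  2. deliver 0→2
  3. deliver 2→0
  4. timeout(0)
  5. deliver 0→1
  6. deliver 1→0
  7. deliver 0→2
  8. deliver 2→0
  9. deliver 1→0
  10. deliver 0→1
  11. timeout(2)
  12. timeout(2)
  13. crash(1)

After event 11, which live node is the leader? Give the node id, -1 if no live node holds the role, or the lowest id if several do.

0

after 1 — timeout(0): n0:cand/b3/[-]
after 2 — deliver 0→2: n2:foll/b3/[-]
after 3 — deliver 2→0: n0:lead/b3/[-]
after 4 — timeout(0): n0:cand/b6/[-]
after 5 — deliver 0→1: n1:foll/b3/[-]
after 6 — deliver 1→0: ·
after 7 — deliver 0→2: n2:foll/b6/[-]
after 8 — deliver 2→0: n0:lead/b6/[-]
after 9 — deliver 1→0: ·
after 10 — deliver 0→1: n1:foll/b6/[-]
after 11 — timeout(2): n2:cand/b11/[-]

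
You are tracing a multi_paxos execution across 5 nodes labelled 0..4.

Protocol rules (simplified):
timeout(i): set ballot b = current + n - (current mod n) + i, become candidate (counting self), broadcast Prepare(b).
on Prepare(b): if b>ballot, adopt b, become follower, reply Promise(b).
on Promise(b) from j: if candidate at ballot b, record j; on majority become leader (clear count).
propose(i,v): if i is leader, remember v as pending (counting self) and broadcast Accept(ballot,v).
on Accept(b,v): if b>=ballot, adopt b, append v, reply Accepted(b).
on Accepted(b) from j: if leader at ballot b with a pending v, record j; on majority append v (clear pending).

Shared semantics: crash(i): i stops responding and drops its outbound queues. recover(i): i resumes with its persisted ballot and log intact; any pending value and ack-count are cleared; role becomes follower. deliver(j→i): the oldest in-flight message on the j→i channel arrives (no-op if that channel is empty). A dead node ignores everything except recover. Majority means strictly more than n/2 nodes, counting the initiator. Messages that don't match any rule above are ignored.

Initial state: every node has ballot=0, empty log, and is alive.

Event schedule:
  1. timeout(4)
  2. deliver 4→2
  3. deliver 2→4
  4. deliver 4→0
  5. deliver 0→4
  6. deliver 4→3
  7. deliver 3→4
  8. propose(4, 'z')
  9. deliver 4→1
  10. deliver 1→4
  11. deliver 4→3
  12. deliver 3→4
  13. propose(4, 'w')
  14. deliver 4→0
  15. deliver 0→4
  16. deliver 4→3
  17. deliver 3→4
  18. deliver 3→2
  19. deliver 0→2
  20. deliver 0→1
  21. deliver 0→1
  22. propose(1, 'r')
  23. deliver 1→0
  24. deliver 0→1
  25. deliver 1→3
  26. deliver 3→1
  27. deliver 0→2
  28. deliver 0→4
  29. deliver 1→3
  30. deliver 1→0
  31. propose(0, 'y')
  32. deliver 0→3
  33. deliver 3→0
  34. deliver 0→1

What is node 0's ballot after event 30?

after 1 — timeout(4): n4:cand/b9/[-]
after 2 — deliver 4→2: n2:foll/b9/[-]
after 3 — deliver 2→4: ·
after 4 — deliver 4→0: n0:foll/b9/[-]
after 5 — deliver 0→4: n4:lead/b9/[-]
after 6 — deliver 4→3: n3:foll/b9/[-]
after 7 — deliver 3→4: ·
after 8 — propose(4,'z'): ·
after 9 — deliver 4→1: n1:foll/b9/[-]
after 10 — deliver 1→4: ·
after 11 — deliver 4→3: n3:foll/b9/[z]
after 12 — deliver 3→4: ·
after 13 — propose(4,'w'): ·
after 14 — deliver 4→0: n0:foll/b9/[z]
after 15 — deliver 0→4: ·
after 16 — deliver 4→3: n3:foll/b9/[z,w]
after 17 — deliver 3→4: n4:lead/b9/[w]
after 18 — deliver 3→2: ·
after 19 — deliver 0→2: ·
after 20 — deliver 0→1: ·
after 21 — deliver 0→1: ·
after 22 — propose(1,'r'): ·
after 23 — deliver 1→0: ·
after 24 — deliver 0→1: ·
after 25 — deliver 1→3: ·
after 26 — deliver 3→1: ·
after 27 — deliver 0→2: ·
after 28 — deliver 0→4: ·
after 29 — deliver 1→3: ·
after 30 — deliver 1→0: ·

9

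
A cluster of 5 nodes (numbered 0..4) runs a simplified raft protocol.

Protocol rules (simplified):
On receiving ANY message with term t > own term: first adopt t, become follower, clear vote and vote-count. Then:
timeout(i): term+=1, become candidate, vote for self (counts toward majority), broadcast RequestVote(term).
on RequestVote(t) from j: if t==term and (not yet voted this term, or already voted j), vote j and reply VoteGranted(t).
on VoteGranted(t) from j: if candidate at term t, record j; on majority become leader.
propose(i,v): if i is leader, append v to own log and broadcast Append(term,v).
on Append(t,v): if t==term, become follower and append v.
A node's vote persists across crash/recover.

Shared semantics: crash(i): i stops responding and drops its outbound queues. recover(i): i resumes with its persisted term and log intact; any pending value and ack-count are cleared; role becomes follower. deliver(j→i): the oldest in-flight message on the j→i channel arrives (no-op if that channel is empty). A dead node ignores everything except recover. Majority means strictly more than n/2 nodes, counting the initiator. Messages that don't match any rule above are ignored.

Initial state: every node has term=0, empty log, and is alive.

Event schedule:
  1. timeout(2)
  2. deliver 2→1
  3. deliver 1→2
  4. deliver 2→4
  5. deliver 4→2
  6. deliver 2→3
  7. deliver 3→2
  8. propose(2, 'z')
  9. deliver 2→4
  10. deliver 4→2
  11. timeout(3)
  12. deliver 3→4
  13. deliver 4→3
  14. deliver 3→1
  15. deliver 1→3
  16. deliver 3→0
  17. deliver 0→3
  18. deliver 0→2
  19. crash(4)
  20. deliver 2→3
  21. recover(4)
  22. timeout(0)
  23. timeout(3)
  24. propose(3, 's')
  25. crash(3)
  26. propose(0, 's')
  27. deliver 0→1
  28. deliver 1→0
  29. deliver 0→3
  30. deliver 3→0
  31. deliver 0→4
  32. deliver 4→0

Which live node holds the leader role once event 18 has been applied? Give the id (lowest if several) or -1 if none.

e1 timeout(2): 2[cand,t=1,-]
e2 deliver 2→1: 1[foll,t=1,-]
e3 deliver 1→2: ·
e4 deliver 2→4: 4[foll,t=1,-]
e5 deliver 4→2: 2[lead,t=1,-]
e6 deliver 2→3: 3[foll,t=1,-]
e7 deliver 3→2: ·
e8 propose(2,'z'): 2[lead,t=1,z]
e9 deliver 2→4: 4[foll,t=1,z]
e10 deliver 4→2: ·
e11 timeout(3): 3[cand,t=2,-]
e12 deliver 3→4: 4[foll,t=2,z]
e13 deliver 4→3: ·
e14 deliver 3→1: 1[foll,t=2,-]
e15 deliver 1→3: 3[lead,t=2,-]
e16 deliver 3→0: 0[foll,t=2,-]
e17 deliver 0→3: ·
e18 deliver 0→2: ·

2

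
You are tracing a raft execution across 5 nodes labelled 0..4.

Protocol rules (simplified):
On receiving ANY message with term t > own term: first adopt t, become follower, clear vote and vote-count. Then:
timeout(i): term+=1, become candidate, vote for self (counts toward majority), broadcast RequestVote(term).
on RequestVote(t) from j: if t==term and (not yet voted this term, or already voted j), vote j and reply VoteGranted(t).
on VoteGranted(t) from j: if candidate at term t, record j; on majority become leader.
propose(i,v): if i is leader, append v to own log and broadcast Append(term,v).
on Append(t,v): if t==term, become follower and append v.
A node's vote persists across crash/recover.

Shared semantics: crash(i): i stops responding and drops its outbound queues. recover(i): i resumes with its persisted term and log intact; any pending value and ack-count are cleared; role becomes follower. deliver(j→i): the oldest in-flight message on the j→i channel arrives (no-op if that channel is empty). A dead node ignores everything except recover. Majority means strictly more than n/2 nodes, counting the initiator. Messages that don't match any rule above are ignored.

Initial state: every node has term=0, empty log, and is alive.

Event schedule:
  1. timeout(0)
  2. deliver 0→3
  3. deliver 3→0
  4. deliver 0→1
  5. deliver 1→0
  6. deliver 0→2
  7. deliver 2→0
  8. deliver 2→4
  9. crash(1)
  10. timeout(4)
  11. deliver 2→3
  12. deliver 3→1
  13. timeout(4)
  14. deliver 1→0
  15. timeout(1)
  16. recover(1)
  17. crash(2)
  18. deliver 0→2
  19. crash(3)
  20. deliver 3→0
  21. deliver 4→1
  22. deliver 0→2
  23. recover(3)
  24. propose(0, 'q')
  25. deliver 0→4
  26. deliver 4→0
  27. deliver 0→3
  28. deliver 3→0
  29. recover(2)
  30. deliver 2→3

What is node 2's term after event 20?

1

after 1 — timeout(0): n0:cand/t1/[-]
after 2 — deliver 0→3: n3:foll/t1/[-]
after 3 — deliver 3→0: ·
after 4 — deliver 0→1: n1:foll/t1/[-]
after 5 — deliver 1→0: n0:lead/t1/[-]
after 6 — deliver 0→2: n2:foll/t1/[-]
after 7 — deliver 2→0: ·
after 8 — deliver 2→4: ·
after 9 — crash(1): n1:✗foll/t1/[-]
after 10 — timeout(4): n4:cand/t1/[-]
after 11 — deliver 2→3: ·
after 12 — deliver 3→1: ·
after 13 — timeout(4): n4:cand/t2/[-]
after 14 — deliver 1→0: ·
after 15 — timeout(1): ·
after 16 — recover(1): n1:foll/t1/[-]
after 17 — crash(2): n2:✗foll/t1/[-]
after 18 — deliver 0→2: ·
after 19 — crash(3): n3:✗foll/t1/[-]
after 20 — deliver 3→0: ·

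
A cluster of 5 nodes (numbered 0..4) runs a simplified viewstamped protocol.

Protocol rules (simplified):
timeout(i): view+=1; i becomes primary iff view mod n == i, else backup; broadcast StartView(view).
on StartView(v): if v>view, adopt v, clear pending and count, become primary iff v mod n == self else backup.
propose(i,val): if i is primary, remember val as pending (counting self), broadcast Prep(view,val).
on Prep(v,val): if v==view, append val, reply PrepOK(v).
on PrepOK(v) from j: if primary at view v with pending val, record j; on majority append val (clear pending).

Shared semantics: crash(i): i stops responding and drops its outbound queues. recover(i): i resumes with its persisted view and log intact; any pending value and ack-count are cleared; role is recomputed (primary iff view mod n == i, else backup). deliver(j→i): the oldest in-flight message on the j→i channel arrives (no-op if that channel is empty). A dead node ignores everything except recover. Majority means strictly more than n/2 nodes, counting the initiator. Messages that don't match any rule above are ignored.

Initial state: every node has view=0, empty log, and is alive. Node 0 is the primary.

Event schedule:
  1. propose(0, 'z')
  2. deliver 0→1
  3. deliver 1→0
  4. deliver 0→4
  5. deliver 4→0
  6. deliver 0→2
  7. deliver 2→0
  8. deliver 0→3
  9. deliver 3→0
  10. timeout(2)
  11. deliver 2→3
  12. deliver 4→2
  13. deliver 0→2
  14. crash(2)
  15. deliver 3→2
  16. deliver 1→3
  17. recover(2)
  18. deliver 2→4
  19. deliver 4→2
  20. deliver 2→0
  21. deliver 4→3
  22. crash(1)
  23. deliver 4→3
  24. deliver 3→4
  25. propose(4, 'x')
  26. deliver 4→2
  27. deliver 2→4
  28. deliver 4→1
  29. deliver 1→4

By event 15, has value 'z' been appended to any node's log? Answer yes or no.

yes

[1] propose(0,'z') → ∅
[2] deliver 0→1 → N1(back v0 [z])
[3] deliver 1→0 → ∅
[4] deliver 0→4 → N4(back v0 [z])
[5] deliver 4→0 → N0(prim v0 [z])
[6] deliver 0→2 → N2(back v0 [z])
[7] deliver 2→0 → ∅
[8] deliver 0→3 → N3(back v0 [z])
[9] deliver 3→0 → ∅
[10] timeout(2) → N2(back v1 [z])
[11] deliver 2→3 → N3(back v1 [z])
[12] deliver 4→2 → ∅
[13] deliver 0→2 → ∅
[14] crash(2) → N2(✗back v1 [z])
[15] deliver 3→2 → ∅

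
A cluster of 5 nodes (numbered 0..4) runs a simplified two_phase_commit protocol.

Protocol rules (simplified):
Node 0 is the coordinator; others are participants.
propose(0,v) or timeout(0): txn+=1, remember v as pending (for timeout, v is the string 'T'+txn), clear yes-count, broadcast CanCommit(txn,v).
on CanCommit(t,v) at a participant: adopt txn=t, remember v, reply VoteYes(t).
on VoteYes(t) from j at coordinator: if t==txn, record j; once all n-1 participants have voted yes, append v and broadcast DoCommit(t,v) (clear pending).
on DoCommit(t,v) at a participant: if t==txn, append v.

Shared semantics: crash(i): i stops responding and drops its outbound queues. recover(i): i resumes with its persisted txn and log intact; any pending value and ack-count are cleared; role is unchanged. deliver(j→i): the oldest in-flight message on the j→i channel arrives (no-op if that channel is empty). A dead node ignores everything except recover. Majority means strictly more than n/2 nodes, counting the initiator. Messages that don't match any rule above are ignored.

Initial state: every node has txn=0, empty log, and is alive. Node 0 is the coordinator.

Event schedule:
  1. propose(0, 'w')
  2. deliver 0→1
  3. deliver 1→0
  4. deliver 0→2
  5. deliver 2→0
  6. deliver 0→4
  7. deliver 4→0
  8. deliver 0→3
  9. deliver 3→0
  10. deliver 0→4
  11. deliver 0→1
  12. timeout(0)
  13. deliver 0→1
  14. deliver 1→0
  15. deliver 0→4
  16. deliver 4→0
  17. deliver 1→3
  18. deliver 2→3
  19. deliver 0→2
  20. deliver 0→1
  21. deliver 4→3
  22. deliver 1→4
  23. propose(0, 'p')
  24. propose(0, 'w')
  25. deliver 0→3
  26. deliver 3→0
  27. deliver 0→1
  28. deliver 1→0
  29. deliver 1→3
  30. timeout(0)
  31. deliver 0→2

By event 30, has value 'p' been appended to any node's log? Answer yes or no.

[1] propose(0,'w') → N0(coor t1 [-])
[2] deliver 0→1 → N1(part t1 [-])
[3] deliver 1→0 → ∅
[4] deliver 0→2 → N2(part t1 [-])
[5] deliver 2→0 → ∅
[6] deliver 0→4 → N4(part t1 [-])
[7] deliver 4→0 → ∅
[8] deliver 0→3 → N3(part t1 [-])
[9] deliver 3→0 → N0(coor t1 [w])
[10] deliver 0→4 → N4(part t1 [w])
[11] deliver 0→1 → N1(part t1 [w])
[12] timeout(0) → N0(coor t2 [w])
[13] deliver 0→1 → N1(part t2 [w])
[14] deliver 1→0 → ∅
[15] deliver 0→4 → N4(part t2 [w])
[16] deliver 4→0 → ∅
[17] deliver 1→3 → ∅
[18] deliver 2→3 → ∅
[19] deliver 0→2 → N2(part t1 [w])
[20] deliver 0→1 → ∅
[21] deliver 4→3 → ∅
[22] deliver 1→4 → ∅
[23] propose(0,'p') → N0(coor t3 [w])
[24] propose(0,'w') → N0(coor t4 [w])
[25] deliver 0→3 → N3(part t1 [w])
[26] deliver 3→0 → ∅
[27] deliver 0→1 → N1(part t3 [w])
[28] deliver 1→0 → ∅
[29] deliver 1→3 → ∅
[30] timeout(0) → N0(coor t5 [w])

no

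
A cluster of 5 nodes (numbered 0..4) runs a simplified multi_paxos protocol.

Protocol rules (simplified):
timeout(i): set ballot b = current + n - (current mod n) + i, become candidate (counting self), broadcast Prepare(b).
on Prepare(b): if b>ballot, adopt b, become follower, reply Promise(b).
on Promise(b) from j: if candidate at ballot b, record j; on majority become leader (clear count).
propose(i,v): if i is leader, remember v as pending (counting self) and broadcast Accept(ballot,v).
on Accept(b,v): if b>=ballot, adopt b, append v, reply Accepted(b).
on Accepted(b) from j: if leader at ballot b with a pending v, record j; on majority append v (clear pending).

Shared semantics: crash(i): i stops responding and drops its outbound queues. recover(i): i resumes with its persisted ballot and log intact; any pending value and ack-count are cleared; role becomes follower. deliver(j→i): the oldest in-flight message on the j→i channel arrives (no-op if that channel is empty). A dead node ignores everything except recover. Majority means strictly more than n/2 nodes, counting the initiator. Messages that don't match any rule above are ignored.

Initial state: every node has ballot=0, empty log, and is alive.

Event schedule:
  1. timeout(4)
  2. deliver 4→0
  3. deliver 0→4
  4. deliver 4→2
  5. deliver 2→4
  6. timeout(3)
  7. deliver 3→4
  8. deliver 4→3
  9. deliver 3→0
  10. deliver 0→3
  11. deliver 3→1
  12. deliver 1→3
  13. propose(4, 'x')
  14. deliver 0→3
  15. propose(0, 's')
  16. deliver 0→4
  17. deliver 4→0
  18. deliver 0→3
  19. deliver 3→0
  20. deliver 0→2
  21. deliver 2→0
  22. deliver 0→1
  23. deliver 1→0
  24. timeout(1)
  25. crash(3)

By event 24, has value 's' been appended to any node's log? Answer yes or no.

no

step 1 timeout(4): 4={cand,b=9,log=-}
step 2 deliver 4→0: 0={foll,b=9,log=-}
step 3 deliver 0→4: —
step 4 deliver 4→2: 2={foll,b=9,log=-}
step 5 deliver 2→4: 4={lead,b=9,log=-}
step 6 timeout(3): 3={cand,b=8,log=-}
step 7 deliver 3→4: —
step 8 deliver 4→3: 3={foll,b=9,log=-}
step 9 deliver 3→0: —
step 10 deliver 0→3: —
step 11 deliver 3→1: 1={foll,b=8,log=-}
step 12 deliver 1→3: —
step 13 propose(4,'x'): —
step 14 deliver 0→3: —
step 15 propose(0,'s'): —
step 16 deliver 0→4: —
step 17 deliver 4→0: 0={foll,b=9,log=x}
step 18 deliver 0→3: —
step 19 deliver 3→0: —
step 20 deliver 0→2: —
step 21 deliver 2→0: —
step 22 deliver 0→1: —
step 23 deliver 1→0: —
step 24 timeout(1): 1={cand,b=11,log=-}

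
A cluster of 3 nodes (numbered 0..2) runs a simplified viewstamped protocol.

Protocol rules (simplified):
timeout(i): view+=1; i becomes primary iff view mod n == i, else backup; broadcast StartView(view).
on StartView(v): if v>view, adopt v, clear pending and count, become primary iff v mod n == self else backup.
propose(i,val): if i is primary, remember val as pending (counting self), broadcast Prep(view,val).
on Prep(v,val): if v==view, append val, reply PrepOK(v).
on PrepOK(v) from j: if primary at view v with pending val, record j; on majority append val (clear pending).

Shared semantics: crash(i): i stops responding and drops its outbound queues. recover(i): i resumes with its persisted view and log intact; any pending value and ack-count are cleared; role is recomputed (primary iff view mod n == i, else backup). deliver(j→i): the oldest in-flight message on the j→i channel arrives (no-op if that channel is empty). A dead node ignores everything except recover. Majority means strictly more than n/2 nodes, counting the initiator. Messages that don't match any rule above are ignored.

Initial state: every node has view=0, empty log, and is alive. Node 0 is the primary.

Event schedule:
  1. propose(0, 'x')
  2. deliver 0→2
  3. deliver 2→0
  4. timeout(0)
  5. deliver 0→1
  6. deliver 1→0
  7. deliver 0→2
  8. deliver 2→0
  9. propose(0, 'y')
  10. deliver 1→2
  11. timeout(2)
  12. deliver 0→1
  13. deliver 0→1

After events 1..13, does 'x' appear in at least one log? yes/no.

yes

e1 propose(0,'x'): ·
e2 deliver 0→2: 2[back,v=0,x]
e3 deliver 2→0: 0[prim,v=0,x]
e4 timeout(0): 0[back,v=1,x]
e5 deliver 0→1: 1[back,v=0,x]
e6 deliver 1→0: ·
e7 deliver 0→2: 2[back,v=1,x]
e8 deliver 2→0: ·
e9 propose(0,'y'): ·
e10 deliver 1→2: ·
e11 timeout(2): 2[prim,v=2,x]
e12 deliver 0→1: 1[prim,v=1,x]
e13 deliver 0→1: ·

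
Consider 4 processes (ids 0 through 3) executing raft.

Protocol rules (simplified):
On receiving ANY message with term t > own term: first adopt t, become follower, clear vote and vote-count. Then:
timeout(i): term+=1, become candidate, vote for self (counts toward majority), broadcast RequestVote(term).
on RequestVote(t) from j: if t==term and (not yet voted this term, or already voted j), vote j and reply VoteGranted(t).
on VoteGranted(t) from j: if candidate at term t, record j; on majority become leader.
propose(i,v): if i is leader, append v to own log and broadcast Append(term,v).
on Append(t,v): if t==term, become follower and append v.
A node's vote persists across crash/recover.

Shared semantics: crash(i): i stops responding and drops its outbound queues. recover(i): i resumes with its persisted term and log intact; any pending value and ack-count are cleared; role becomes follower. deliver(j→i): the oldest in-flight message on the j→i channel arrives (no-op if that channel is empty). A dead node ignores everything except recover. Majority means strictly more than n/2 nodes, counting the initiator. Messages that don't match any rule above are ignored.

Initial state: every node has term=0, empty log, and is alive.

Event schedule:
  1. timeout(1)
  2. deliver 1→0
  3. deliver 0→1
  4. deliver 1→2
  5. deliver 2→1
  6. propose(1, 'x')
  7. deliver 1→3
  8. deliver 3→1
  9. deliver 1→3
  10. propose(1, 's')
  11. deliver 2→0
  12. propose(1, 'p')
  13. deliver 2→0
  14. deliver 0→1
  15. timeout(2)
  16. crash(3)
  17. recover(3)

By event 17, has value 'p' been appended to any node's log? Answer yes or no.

yes

step 1 timeout(1): 1={cand,t=1,log=-}
step 2 deliver 1→0: 0={foll,t=1,log=-}
step 3 deliver 0→1: —
step 4 deliver 1→2: 2={foll,t=1,log=-}
step 5 deliver 2→1: 1={lead,t=1,log=-}
step 6 propose(1,'x'): 1={lead,t=1,log=x}
step 7 deliver 1→3: 3={foll,t=1,log=-}
step 8 deliver 3→1: —
step 9 deliver 1→3: 3={foll,t=1,log=x}
step 10 propose(1,'s'): 1={lead,t=1,log=x,s}
step 11 deliver 2→0: —
step 12 propose(1,'p'): 1={lead,t=1,log=x,s,p}
step 13 deliver 2→0: —
step 14 deliver 0→1: —
step 15 timeout(2): 2={cand,t=2,log=-}
step 16 crash(3): 3={✗foll,t=1,log=x}
step 17 recover(3): 3={foll,t=1,log=x}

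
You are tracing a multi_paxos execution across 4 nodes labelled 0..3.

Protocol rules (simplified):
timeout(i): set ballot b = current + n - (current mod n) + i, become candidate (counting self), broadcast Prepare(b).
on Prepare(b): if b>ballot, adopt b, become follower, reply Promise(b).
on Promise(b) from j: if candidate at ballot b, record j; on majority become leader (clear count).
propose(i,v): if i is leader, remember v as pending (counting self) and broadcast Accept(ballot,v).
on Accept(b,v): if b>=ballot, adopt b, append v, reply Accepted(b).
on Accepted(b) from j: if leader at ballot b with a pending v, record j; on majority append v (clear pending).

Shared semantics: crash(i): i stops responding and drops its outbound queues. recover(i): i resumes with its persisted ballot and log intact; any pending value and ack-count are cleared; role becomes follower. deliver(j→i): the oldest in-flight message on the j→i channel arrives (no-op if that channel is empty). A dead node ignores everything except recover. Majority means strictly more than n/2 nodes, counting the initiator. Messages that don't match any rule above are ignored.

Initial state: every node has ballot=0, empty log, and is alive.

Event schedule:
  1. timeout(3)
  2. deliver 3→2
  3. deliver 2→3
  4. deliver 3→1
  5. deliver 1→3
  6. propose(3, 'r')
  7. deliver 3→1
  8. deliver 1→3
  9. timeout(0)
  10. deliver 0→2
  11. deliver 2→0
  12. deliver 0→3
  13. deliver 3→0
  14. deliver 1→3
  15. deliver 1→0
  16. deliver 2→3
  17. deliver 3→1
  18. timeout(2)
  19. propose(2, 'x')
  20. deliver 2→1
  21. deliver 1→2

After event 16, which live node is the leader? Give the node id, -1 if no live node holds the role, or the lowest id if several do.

3

step 1 timeout(3): 3={cand,b=7,log=-}
step 2 deliver 3→2: 2={foll,b=7,log=-}
step 3 deliver 2→3: —
step 4 deliver 3→1: 1={foll,b=7,log=-}
step 5 deliver 1→3: 3={lead,b=7,log=-}
step 6 propose(3,'r'): —
step 7 deliver 3→1: 1={foll,b=7,log=r}
step 8 deliver 1→3: —
step 9 timeout(0): 0={cand,b=4,log=-}
step 10 deliver 0→2: —
step 11 deliver 2→0: —
step 12 deliver 0→3: —
step 13 deliver 3→0: 0={foll,b=7,log=-}
step 14 deliver 1→3: —
step 15 deliver 1→0: —
step 16 deliver 2→3: —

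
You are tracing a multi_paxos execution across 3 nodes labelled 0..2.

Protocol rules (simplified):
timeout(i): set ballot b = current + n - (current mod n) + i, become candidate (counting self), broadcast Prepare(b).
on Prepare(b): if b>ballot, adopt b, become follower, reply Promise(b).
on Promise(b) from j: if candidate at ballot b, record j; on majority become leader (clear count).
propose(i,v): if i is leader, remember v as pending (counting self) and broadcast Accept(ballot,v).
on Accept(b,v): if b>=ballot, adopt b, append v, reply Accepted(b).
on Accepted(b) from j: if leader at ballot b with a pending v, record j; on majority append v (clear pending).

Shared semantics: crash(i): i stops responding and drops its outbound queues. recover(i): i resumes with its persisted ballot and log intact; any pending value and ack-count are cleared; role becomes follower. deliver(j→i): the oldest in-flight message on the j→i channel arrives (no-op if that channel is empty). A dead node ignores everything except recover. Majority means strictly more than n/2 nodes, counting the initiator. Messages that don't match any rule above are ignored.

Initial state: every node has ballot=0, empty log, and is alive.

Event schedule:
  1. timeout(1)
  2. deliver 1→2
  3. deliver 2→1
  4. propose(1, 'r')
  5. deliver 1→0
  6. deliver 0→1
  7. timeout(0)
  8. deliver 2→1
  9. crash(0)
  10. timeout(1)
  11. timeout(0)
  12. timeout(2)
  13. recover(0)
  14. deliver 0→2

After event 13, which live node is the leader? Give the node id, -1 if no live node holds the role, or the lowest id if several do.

-1

after 1 — timeout(1): n1:cand/b4/[-]
after 2 — deliver 1→2: n2:foll/b4/[-]
after 3 — deliver 2→1: n1:lead/b4/[-]
after 4 — propose(1,'r'): ·
after 5 — deliver 1→0: n0:foll/b4/[-]
after 6 — deliver 0→1: ·
after 7 — timeout(0): n0:cand/b6/[-]
after 8 — deliver 2→1: ·
after 9 — crash(0): n0:✗cand/b6/[-]
after 10 — timeout(1): n1:cand/b7/[-]
after 11 — timeout(0): ·
after 12 — timeout(2): n2:cand/b8/[-]
after 13 — recover(0): n0:foll/b6/[-]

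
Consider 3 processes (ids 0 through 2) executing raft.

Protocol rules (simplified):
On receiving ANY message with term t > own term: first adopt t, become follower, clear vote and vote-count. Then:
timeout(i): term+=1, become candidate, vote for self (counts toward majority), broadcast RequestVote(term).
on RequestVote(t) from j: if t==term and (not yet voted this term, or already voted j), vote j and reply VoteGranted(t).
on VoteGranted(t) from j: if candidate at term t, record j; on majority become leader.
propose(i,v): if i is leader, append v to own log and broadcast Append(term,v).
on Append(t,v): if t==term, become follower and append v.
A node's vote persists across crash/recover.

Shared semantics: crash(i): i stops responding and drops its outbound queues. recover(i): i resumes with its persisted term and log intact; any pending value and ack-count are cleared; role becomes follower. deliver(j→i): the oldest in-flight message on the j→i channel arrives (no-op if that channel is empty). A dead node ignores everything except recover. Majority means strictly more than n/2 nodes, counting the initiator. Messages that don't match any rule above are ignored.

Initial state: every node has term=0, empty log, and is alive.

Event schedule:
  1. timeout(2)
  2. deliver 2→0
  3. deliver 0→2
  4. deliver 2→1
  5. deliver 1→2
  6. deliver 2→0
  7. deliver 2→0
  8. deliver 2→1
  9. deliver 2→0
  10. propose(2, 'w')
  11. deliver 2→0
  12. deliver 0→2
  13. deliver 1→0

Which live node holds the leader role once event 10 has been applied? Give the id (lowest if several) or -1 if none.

[1] timeout(2) → N2(cand t1 [-])
[2] deliver 2→0 → N0(foll t1 [-])
[3] deliver 0→2 → N2(lead t1 [-])
[4] deliver 2→1 → N1(foll t1 [-])
[5] deliver 1→2 → ∅
[6] deliver 2→0 → ∅
[7] deliver 2→0 → ∅
[8] deliver 2→1 → ∅
[9] deliver 2→0 → ∅
[10] propose(2,'w') → N2(lead t1 [w])

2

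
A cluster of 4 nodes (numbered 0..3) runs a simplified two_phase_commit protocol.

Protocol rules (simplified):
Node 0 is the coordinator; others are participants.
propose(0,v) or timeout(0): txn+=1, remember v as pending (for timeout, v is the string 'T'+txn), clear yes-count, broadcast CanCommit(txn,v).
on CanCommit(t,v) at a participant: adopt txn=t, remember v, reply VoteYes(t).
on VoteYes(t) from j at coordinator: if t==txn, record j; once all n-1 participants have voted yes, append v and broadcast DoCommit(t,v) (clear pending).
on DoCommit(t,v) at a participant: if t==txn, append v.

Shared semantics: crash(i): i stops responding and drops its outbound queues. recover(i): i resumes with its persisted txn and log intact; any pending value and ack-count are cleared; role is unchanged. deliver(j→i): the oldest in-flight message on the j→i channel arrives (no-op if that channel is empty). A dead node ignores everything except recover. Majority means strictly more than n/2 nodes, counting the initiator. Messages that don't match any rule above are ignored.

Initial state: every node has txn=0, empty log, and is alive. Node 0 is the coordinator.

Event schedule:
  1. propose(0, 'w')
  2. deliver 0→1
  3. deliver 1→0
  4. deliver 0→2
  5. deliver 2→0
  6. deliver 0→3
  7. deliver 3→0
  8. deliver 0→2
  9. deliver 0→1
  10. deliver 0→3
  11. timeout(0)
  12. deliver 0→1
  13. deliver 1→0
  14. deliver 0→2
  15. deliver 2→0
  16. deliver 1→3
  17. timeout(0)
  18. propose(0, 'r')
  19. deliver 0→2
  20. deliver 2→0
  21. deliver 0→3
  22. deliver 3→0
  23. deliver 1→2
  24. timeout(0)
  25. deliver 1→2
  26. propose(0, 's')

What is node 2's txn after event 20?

3

e1 propose(0,'w'): 0[coor,t=1,-]
e2 deliver 0→1: 1[part,t=1,-]
e3 deliver 1→0: ·
e4 deliver 0→2: 2[part,t=1,-]
e5 deliver 2→0: ·
e6 deliver 0→3: 3[part,t=1,-]
e7 deliver 3→0: 0[coor,t=1,w]
e8 deliver 0→2: 2[part,t=1,w]
e9 deliver 0→1: 1[part,t=1,w]
e10 deliver 0→3: 3[part,t=1,w]
e11 timeout(0): 0[coor,t=2,w]
e12 deliver 0→1: 1[part,t=2,w]
e13 deliver 1→0: ·
e14 deliver 0→2: 2[part,t=2,w]
e15 deliver 2→0: ·
e16 deliver 1→3: ·
e17 timeout(0): 0[coor,t=3,w]
e18 propose(0,'r'): 0[coor,t=4,w]
e19 deliver 0→2: 2[part,t=3,w]
e20 deliver 2→0: ·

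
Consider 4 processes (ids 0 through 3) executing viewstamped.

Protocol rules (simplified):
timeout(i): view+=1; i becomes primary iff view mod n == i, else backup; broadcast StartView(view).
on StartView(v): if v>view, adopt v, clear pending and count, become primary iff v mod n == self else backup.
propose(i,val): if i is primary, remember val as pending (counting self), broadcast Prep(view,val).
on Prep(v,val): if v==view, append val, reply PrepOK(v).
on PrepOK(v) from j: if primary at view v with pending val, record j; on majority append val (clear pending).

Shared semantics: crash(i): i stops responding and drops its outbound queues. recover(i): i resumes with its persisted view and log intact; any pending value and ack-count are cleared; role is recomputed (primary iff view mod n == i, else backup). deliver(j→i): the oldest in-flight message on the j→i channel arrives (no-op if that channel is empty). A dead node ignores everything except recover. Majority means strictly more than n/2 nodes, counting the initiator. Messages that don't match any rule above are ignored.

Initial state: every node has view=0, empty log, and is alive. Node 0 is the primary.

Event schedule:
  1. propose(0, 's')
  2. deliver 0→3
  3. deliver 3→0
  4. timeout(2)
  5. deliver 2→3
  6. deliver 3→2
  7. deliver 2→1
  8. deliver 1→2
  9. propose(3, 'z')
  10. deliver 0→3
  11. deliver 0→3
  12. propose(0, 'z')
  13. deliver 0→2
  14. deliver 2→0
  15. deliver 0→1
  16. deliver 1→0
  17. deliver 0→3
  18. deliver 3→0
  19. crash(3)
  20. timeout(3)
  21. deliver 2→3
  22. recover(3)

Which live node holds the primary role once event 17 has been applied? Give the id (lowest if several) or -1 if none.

1

e1 propose(0,'s'): ·
e2 deliver 0→3: 3[back,v=0,s]
e3 deliver 3→0: ·
e4 timeout(2): 2[back,v=1,-]
e5 deliver 2→3: 3[back,v=1,s]
e6 deliver 3→2: ·
e7 deliver 2→1: 1[prim,v=1,-]
e8 deliver 1→2: ·
e9 propose(3,'z'): ·
e10 deliver 0→3: ·
e11 deliver 0→3: ·
e12 propose(0,'z'): ·
e13 deliver 0→2: ·
e14 deliver 2→0: 0[back,v=1,-]
e15 deliver 0→1: ·
e16 deliver 1→0: ·
e17 deliver 0→3: ·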